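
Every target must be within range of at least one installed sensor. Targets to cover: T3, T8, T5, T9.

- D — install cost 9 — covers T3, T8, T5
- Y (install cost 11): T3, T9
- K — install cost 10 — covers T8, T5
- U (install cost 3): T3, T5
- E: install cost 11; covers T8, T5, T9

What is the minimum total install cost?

Choose U and E: together they cover T3, T8, T5, T9 — every target.
Total install cost: 3 + 11 = 14.
No cover costs less than 14.

14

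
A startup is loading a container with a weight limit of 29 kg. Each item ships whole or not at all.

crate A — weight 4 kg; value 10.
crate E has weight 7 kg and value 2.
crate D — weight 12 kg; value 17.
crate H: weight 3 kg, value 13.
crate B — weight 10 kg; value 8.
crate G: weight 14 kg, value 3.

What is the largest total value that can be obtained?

48

crate A + crate D + crate H + crate B: weight 4 + 12 + 3 + 10 = 29 ≤ 29, value 10 + 17 + 13 + 8 = 48.
crate A + crate E + crate D + crate H: weight 4 + 7 + 12 + 3 = 26 ≤ 29, value 10 + 2 + 17 + 13 = 42.
Best is crate A, crate D, crate H, and crate B with total value 48.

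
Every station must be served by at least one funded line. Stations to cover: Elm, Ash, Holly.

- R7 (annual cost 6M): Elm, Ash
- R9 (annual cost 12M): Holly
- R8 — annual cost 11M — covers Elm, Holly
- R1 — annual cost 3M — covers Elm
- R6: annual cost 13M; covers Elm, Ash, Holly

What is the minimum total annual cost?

The greedy cost-per-new-station heuristic would pick R7 and R8 for 17, but a cheaper cover exists.
R6 alone covers Elm, Ash, Holly — every station.
Total annual cost: 13.
No cover costs less than 13.

13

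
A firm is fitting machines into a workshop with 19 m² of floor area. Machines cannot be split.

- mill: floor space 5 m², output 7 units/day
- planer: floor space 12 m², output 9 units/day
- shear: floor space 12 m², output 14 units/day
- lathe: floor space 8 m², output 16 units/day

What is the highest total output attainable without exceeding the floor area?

Allowing fractional choices, the relaxed optimum would be about 30.0, but machines are indivisible.
mill + shear: floor space 5 + 12 = 17 ≤ 19, output 7 + 14 = 21.
mill + lathe: floor space 5 + 8 = 13 ≤ 19, output 7 + 16 = 23.
Best is mill and lathe with total output 23.

23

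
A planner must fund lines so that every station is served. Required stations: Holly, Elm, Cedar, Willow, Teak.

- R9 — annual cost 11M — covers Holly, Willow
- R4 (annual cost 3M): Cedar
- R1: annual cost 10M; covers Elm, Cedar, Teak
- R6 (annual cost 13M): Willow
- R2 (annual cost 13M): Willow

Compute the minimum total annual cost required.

21

The greedy cost-per-new-station heuristic would pick R4, R1, and R9 for 24, but a cheaper cover exists.
Choose R9 and R1: together they cover Holly, Elm, Cedar, Willow, Teak — every station.
Total annual cost: 11 + 10 = 21.
No cover costs less than 21.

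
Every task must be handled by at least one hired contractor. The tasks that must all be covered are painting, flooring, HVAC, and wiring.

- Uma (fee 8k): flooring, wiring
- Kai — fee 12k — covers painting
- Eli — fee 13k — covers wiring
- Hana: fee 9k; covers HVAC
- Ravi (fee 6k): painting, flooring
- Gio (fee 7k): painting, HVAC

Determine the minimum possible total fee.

15

Choose Uma and Gio: together they cover painting, flooring, HVAC, wiring — every task.
Total fee: 8 + 7 = 15.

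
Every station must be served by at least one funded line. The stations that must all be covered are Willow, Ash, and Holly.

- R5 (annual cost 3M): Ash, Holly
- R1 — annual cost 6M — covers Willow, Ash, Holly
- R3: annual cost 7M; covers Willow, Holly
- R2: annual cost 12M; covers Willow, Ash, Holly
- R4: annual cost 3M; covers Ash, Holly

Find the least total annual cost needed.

The greedy cost-per-new-station heuristic would pick R5 and R1 for 9, but a cheaper cover exists.
R1 alone covers Willow, Ash, Holly — every station.
Total annual cost: 6.
No cover costs less than 6.

6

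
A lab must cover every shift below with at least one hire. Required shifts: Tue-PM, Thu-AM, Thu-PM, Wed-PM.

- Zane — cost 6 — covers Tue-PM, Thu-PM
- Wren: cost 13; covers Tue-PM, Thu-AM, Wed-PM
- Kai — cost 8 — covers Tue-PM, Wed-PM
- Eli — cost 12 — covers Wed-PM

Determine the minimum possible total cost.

19

Choose Zane and Wren: together they cover Tue-PM, Thu-AM, Thu-PM, Wed-PM — every shift.
Total cost: 6 + 13 = 19.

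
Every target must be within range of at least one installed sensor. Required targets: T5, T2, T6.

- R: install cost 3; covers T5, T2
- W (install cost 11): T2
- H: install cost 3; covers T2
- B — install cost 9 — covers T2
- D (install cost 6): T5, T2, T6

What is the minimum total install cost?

6

The greedy cost-per-new-target heuristic would pick R and D for 9, but a cheaper cover exists.
D alone covers T5, T2, T6 — every target.
Total install cost: 6.
No cover costs less than 6.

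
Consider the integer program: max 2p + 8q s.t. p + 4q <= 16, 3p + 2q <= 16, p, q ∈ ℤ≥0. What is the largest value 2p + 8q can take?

32

(p,q)=(0,4): 1·0+4·4=16≤16, 3·0+2·4=8≤16, objective 32.
(p,q)=(1,3): 1·1+4·3=13≤16, 3·1+2·3=9≤16, objective 26.
(p,q)=(0,3): 1·0+4·3=12≤16, 3·0+2·3=6≤16, objective 24.
The best lattice point is (0,4), giving 32.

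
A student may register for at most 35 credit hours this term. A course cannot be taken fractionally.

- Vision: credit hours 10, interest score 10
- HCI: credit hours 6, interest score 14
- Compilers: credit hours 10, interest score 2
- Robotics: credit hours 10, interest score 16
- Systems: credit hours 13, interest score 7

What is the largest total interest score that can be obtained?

Treat it as a binary knapsack problem.
Vision + HCI + Robotics: credit hours 10 + 6 + 10 = 26 ≤ 35, interest score 10 + 14 + 16 = 40.
HCI + Robotics + Systems: credit hours 6 + 10 + 13 = 29 ≤ 35, interest score 14 + 16 + 7 = 37.
Vision + Robotics + Systems: credit hours 10 + 10 + 13 = 33 ≤ 35, interest score 10 + 16 + 7 = 33.
Best is Vision, HCI, and Robotics with total interest score 40.

40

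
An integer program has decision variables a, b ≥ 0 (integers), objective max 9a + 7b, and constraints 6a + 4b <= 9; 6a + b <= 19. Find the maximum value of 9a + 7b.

14

(a,b)=(0,2) is feasible, giving 14.
(a,b)=(0,1) is feasible, giving 7.
No feasible integer point exceeds 14.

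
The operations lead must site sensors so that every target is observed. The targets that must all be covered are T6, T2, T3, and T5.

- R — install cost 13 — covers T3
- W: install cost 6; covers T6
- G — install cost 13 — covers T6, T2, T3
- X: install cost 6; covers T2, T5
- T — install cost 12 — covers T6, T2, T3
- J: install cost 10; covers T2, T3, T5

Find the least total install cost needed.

Choose W and J: together they cover T6, T2, T3, T5 — every target.
Total install cost: 6 + 10 = 16.

16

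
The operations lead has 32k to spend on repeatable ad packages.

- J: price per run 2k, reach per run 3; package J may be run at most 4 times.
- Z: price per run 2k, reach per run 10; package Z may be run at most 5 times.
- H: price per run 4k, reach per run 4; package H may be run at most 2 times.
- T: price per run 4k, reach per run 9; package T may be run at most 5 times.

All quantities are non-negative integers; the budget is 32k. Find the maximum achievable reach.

Take 1×J, 5×Z, and 5×T: price 32 ≤ 32, reach 1·3 + 5·10 + 5·9 = 98.
Z has the best ratio (10/2) and is taken to its limit of 5; remaining capacity is filled optimally with the others.

98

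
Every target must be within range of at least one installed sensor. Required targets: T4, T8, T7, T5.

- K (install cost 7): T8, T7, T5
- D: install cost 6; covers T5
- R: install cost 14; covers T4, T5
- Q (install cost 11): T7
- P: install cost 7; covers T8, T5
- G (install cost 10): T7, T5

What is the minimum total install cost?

21

Choose K and R: together they cover T4, T8, T7, T5 — every target.
Total install cost: 7 + 14 = 21.
No cover costs less than 21.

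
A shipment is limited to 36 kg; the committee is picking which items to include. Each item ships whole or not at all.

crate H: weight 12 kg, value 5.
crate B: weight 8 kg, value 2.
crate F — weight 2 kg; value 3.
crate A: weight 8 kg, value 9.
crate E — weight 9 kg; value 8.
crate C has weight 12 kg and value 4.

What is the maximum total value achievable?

crate B + crate F + crate A + crate E: weight 8 + 2 + 8 + 9 = 27 ≤ 36, value 2 + 3 + 9 + 8 = 22.
crate H + crate F + crate A + crate E: weight 12 + 2 + 8 + 9 = 31 ≤ 36, value 5 + 3 + 9 + 8 = 25.
crate F + crate A + crate E + crate C: weight 2 + 8 + 9 + 12 = 31 ≤ 36, value 3 + 9 + 8 + 4 = 24.
Best is crate H, crate F, crate A, and crate E with total value 25.

25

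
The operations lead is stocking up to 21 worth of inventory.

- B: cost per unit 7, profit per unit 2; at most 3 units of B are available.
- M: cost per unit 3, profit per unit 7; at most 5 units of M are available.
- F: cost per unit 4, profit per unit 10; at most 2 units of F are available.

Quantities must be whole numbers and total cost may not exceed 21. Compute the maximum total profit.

48

This is a bounded integer knapsack.
5×M and 1×F: cost 19 ≤ 21, profit 5·7 + 1·10 = 45.
4×M and 2×F: cost 20 ≤ 21, profit 4·7 + 2·10 = 48.
Best is 48.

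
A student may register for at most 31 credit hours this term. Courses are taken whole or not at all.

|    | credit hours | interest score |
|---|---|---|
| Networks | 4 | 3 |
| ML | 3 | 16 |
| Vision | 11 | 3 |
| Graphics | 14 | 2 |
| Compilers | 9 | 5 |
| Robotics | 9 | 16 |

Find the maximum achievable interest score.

Allowing fractional choices, the relaxed optimum would be about 41.6, but courses are indivisible.
ML + Compilers + Robotics: credit hours 3 + 9 + 9 = 21 ≤ 31, interest score 16 + 5 + 16 = 37.
Networks + ML + Vision + Robotics: credit hours 4 + 3 + 11 + 9 = 27 ≤ 31, interest score 3 + 16 + 3 + 16 = 38.
Networks + ML + Compilers + Robotics: credit hours 4 + 3 + 9 + 9 = 25 ≤ 31, interest score 3 + 16 + 5 + 16 = 40.
Best is Networks, ML, Compilers, and Robotics with total interest score 40.

40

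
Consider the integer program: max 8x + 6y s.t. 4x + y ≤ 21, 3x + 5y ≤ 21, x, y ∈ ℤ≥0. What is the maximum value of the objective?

46

The continuous relaxation peaks at (4.94, 1.24) with value 46.94; rounding to a feasible lattice point costs some objective.
(x,y)=(5,1): 4·5+1·1=21≤21, 3·5+5·1=20≤21, objective 46.
(x,y)=(5,0): 4·5+1·0=20≤21, 3·5+5·0=15≤21, objective 40.
Maximum is 46 at (x,y)=(5,1).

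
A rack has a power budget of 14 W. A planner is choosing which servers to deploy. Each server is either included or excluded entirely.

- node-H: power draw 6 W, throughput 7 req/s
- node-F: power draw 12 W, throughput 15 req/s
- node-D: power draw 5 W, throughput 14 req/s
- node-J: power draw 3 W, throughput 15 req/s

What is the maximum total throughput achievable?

Allowing fractional choices, the relaxed optimum would be about 36.5, but servers are indivisible.
node-H + node-J: power draw 6 + 3 = 9 ≤ 14, throughput 7 + 15 = 22.
node-H + node-D + node-J: power draw 6 + 5 + 3 = 14 ≤ 14, throughput 7 + 14 + 15 = 36.
node-D + node-J: power draw 5 + 3 = 8 ≤ 14, throughput 14 + 15 = 29.
Best is node-H, node-D, and node-J with total throughput 36.

36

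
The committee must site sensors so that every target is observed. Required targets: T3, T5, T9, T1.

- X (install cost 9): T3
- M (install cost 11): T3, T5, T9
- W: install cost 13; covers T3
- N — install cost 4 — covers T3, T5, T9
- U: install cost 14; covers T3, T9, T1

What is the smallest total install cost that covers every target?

18

Choose N and U: together they cover T3, T5, T9, T1 — every target.
Total install cost: 4 + 14 = 18.
No cover costs less than 18.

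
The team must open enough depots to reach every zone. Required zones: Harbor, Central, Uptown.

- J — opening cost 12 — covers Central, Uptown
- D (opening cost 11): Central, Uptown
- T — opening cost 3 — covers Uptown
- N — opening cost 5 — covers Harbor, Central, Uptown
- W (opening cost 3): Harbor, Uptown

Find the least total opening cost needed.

5

The greedy cost-per-new-zone heuristic would pick W and N for 8, but a cheaper cover exists.
N alone covers Harbor, Central, Uptown — every zone.
Total opening cost: 5.
No cover costs less than 5.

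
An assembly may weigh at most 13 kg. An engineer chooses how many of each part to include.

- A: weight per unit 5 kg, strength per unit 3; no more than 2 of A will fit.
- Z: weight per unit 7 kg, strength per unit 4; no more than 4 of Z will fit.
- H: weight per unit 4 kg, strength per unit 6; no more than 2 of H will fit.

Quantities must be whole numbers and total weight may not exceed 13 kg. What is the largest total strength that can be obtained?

H has the best ratio (6/4); taking only H gives at most 2×6 = 12 (stopped by the supply cap of 2).
Mixing does better — 1×A and 2×H: weight 13 ≤ 13, strength 1·3 + 2·6 = 15.

15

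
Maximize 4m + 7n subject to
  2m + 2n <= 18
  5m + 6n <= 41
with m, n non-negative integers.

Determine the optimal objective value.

46

(m,n)=(1,6) is feasible, giving 46.
(m,n)=(2,5) is feasible, giving 43.
The best lattice point is (1,6), giving 46.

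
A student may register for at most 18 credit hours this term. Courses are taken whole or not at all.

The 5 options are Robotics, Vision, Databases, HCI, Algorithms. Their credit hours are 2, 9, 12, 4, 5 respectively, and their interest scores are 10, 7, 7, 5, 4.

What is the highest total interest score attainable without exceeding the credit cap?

22

Take Robotics, Vision, and HCI: credit hours 2 + 9 + 4 = 15 ≤ 18, interest score 10 + 7 + 5 = 22.
No feasible combination exceeds this.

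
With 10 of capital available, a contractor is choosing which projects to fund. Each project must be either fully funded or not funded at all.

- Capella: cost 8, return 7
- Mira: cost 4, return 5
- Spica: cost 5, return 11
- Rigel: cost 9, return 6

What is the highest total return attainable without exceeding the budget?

16

Allowing fractional choices, the relaxed optimum would be about 16.9, but projects are indivisible.
Mira + Spica: cost 4 + 5 = 9 ≤ 10, return 5 + 11 = 16.
Spica: cost 5 ≤ 10, return 11.
Best is Mira and Spica with total return 16.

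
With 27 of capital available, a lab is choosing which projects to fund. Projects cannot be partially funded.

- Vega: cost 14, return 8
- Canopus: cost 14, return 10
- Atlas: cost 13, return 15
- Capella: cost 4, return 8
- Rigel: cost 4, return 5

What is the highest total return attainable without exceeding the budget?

This is a 0-1 knapsack instance.
Take Atlas, Capella, and Rigel: cost 13 + 4 + 4 = 21 ≤ 27, return 15 + 8 + 5 = 28.
No other feasible combination does better.

28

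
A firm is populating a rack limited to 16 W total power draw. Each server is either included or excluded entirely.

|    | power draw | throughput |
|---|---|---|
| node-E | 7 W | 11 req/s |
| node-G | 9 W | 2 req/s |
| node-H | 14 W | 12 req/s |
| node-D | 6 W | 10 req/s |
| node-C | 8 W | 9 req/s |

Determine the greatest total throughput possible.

Take node-E and node-D: power draw 7 + 6 = 13 ≤ 16, throughput 11 + 10 = 21.
No other feasible combination does better.

21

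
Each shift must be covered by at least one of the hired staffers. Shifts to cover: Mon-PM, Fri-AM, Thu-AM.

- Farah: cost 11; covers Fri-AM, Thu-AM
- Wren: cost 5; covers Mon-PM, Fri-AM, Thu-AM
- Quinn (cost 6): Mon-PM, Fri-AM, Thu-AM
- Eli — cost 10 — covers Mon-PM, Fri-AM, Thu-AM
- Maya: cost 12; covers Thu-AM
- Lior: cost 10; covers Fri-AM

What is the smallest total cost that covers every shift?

This is a weighted set-cover instance.
Wren alone covers Mon-PM, Fri-AM, Thu-AM — every shift.
Total cost: 5.
No cover costs less than 5.

5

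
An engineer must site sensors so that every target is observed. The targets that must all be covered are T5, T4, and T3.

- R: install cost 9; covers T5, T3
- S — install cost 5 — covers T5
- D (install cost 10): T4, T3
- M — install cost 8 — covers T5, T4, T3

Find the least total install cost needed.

8

M alone covers T5, T4, T3 — every target.
Total install cost: 8.
No cover costs less than 8.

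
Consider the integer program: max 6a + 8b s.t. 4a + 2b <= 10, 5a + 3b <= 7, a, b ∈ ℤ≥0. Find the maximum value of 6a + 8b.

(a,b)=(0,2): 4·0+2·2=4≤10, 5·0+3·2=6≤7, objective 16.
(a,b)=(0,1): 4·0+2·1=2≤10, 5·0+3·1=3≤7, objective 8.
Maximum is 16 at (a,b)=(0,2).

16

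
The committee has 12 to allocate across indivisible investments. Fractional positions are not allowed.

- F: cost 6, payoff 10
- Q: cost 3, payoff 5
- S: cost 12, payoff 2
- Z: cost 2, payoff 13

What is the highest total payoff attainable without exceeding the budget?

28

Allowing fractional choices, the relaxed optimum would be about 28.2, but investments are indivisible.
F + Q + Z: cost 6 + 3 + 2 = 11 ≤ 12, payoff 10 + 5 + 13 = 28.
F + Z: cost 6 + 2 = 8 ≤ 12, payoff 10 + 13 = 23.
Q + Z: cost 3 + 2 = 5 ≤ 12, payoff 5 + 13 = 18.
Best is F, Q, and Z with total payoff 28.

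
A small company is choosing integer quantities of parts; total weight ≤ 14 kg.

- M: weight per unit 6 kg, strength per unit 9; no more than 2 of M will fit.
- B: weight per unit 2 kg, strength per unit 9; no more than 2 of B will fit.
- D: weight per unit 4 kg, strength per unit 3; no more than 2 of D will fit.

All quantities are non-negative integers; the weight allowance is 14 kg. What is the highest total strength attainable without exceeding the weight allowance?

30

B has the best ratio (9/2); taking only B gives at most 2×9 = 18 (stopped by the supply cap of 2).
Mixing does better — 1×M, 2×B, and 1×D: weight 14 ≤ 14, strength 1·9 + 2·9 + 1·3 = 30.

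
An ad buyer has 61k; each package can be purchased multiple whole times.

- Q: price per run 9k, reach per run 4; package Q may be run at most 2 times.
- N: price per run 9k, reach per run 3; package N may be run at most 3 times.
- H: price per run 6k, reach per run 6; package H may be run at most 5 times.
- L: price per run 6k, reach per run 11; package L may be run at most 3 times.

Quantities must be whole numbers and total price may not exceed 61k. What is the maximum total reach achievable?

67

This is a bounded integer knapsack.
Take 1×Q, 5×H, and 3×L: price 57 ≤ 61, reach 1·4 + 5·6 + 3·11 = 67.
L has the best ratio (11/6) and is taken to its limit of 3; remaining capacity is filled optimally with the others.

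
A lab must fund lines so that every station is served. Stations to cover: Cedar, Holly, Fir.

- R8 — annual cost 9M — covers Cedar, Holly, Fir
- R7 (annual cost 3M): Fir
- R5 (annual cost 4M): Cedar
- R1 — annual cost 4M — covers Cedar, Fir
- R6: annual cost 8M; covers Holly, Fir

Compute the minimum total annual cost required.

R8 alone covers Cedar, Holly, Fir — every station.
Total annual cost: 9.

9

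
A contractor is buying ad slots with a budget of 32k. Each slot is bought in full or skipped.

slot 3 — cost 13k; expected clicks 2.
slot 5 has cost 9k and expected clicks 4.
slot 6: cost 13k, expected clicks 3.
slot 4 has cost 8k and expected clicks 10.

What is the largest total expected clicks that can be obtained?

17

slot 5 + slot 6 + slot 4: cost 9 + 13 + 8 = 30 ≤ 32, expected clicks 4 + 3 + 10 = 17.
slot 3 + slot 5 + slot 4: cost 13 + 9 + 8 = 30 ≤ 32, expected clicks 2 + 4 + 10 = 16.
Best is slot 5, slot 6, and slot 4 with total expected clicks 17.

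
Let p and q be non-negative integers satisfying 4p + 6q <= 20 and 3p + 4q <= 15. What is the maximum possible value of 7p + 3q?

35

(p,q)=(5,0) is feasible, giving 35.
(p,q)=(4,0) is feasible, giving 28.
No feasible integer point exceeds 35.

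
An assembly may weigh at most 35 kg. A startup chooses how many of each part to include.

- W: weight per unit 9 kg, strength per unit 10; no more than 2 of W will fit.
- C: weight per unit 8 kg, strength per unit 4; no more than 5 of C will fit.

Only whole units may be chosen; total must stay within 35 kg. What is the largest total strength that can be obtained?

28

Take 2×W and 2×C: weight 34 ≤ 35, strength 2·10 + 2·4 = 28.
W has the best ratio (10/9) and is taken to its limit of 2; remaining capacity is filled optimally with the others.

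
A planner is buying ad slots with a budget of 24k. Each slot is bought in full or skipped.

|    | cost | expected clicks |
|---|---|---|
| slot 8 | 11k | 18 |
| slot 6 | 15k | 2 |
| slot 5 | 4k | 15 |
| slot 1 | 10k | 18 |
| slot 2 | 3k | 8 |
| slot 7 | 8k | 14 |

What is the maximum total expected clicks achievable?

47

Take slot 5, slot 1, and slot 7: cost 4 + 10 + 8 = 22 ≤ 24, expected clicks 15 + 18 + 14 = 47.
No feasible combination exceeds this.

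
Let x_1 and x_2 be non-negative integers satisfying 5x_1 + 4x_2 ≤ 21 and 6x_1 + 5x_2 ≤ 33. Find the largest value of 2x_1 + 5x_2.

25

(x_1,x_2)=(0,5) is feasible, giving 25.
(x_1,x_2)=(1,4) is feasible, giving 22.
(x_1,x_2)=(0,4) is feasible, giving 20.
No feasible integer point exceeds 25.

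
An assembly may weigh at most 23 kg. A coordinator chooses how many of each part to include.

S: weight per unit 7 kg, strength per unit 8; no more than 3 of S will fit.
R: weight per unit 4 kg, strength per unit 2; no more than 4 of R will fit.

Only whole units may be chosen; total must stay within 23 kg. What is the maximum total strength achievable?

This is a bounded integer knapsack.
S has the best ratio (8/7); taking only S gives at most 3×8 = 24 (stopped by the weight limit).
Optimal: 3×S: weight 21 ≤ 23, strength 3·8 = 24.

24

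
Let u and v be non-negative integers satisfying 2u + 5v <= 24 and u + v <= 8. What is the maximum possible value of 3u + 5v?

28

Relaxing integrality, the LP optimum is 29.33 at (u,v) = (5.33, 2.67), which is not an integer point.
(u,v)=(6,2): 2·6+5·2=22≤24, 1·6+1·2=8≤8, objective 28.
(u,v)=(4,3): 2·4+5·3=23≤24, 1·4+1·3=7≤8, objective 27.
Maximum is 28 at (u,v)=(6,2).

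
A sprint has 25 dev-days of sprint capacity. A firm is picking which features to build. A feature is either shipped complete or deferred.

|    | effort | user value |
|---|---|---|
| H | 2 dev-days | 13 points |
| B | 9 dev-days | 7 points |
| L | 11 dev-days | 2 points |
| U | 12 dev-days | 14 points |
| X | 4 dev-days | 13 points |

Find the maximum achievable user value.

40

Treat it as a binary knapsack problem.
Allowing fractional choices, the relaxed optimum would be about 45.4, but features are indivisible.
B + U + X: effort 9 + 12 + 4 = 25 ≤ 25, user value 7 + 14 + 13 = 34.
H + B + U: effort 2 + 9 + 12 = 23 ≤ 25, user value 13 + 7 + 14 = 34.
H + U + X: effort 2 + 12 + 4 = 18 ≤ 25, user value 13 + 14 + 13 = 40.
Best is H, U, and X with total user value 40.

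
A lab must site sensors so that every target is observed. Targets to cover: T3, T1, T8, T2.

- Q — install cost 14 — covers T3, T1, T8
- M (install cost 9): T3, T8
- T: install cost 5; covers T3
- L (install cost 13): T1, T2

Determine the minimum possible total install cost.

Choose M and L: together they cover T3, T1, T8, T2 — every target.
Total install cost: 9 + 13 = 22.

22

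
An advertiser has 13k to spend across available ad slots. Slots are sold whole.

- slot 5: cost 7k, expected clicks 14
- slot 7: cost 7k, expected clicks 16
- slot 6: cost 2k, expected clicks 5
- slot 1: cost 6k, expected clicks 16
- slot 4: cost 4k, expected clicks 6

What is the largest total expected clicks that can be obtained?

32

Take slot 7 and slot 1: cost 7 + 6 = 13 ≤ 13, expected clicks 16 + 16 = 32.
No other feasible combination does better.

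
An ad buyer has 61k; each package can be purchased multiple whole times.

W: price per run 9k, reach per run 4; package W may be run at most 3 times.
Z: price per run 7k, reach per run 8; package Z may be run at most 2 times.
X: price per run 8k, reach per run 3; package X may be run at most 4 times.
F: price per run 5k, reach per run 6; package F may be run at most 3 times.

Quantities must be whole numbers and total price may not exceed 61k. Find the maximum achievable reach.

46

This is a bounded integer knapsack.
2×Z, 4×X, and 3×F: price 61 ≤ 61, reach 2·8 + 4·3 + 3·6 = 46.
3×W, 2×Z, and 3×F: price 56 ≤ 61, reach 3·4 + 2·8 + 3·6 = 46.
Best is 46.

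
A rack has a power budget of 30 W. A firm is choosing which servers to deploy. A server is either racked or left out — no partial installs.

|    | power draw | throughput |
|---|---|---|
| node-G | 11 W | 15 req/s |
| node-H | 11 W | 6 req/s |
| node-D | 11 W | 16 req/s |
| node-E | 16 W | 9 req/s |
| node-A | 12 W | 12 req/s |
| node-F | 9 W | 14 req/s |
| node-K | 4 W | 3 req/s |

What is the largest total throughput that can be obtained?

Allowing fractional choices, the relaxed optimum would be about 43.6, but servers are indivisible.
node-G + node-F + node-K: power draw 11 + 9 + 4 = 24 ≤ 30, throughput 15 + 14 + 3 = 32.
node-G + node-D + node-K: power draw 11 + 11 + 4 = 26 ≤ 30, throughput 15 + 16 + 3 = 34.
node-D + node-F + node-K: power draw 11 + 9 + 4 = 24 ≤ 30, throughput 16 + 14 + 3 = 33.
Best is node-G, node-D, and node-K with total throughput 34.

34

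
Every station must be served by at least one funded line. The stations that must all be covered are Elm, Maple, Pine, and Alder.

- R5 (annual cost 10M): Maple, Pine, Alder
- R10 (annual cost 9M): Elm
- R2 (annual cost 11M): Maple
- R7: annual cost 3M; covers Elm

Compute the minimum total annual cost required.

13

Choose R5 and R7: together they cover Elm, Maple, Pine, Alder — every station.
Total annual cost: 10 + 3 = 13.
No cover costs less than 13.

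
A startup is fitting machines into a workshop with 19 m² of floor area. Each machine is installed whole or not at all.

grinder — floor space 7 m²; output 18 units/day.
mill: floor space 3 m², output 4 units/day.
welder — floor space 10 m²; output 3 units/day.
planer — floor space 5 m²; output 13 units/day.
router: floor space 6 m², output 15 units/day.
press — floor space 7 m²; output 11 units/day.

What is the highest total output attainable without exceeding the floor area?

46

Allowing fractional choices, the relaxed optimum would be about 47.6, but machines are indivisible.
grinder + planer + router: floor space 7 + 5 + 6 = 18 ≤ 19, output 18 + 13 + 15 = 46.
grinder + planer + press: floor space 7 + 5 + 7 = 19 ≤ 19, output 18 + 13 + 11 = 42.
Best is grinder, planer, and router with total output 46.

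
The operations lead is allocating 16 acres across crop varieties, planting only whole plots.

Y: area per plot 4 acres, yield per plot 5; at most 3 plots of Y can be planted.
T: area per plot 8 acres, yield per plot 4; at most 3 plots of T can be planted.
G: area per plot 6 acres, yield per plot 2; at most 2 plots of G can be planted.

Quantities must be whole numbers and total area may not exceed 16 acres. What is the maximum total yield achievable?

Y has the best ratio (5/4); taking only Y gives at most 3×5 = 15 (stopped by the supply cap of 3).
Optimal: 3×Y: area 12 ≤ 16, yield 3·5 = 15.

15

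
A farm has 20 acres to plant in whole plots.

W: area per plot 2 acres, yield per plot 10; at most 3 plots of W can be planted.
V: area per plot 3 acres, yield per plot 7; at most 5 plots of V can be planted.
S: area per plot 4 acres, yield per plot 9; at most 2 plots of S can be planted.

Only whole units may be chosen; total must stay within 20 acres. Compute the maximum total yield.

Take 3×W, 2×V, and 2×S: area 20 ≤ 20, yield 3·10 + 2·7 + 2·9 = 62.
W has the best ratio (10/2) and is taken to its limit of 3; remaining capacity is filled optimally with the others.

62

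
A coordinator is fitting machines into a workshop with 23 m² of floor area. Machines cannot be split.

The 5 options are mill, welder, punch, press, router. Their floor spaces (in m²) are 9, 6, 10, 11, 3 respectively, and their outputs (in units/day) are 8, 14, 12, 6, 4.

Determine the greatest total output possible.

welder + punch: floor space 6 + 10 = 16 ≤ 23, output 14 + 12 = 26.
welder + punch + router: floor space 6 + 10 + 3 = 19 ≤ 23, output 14 + 12 + 4 = 30.
mill + welder + router: floor space 9 + 6 + 3 = 18 ≤ 23, output 8 + 14 + 4 = 26.
Best is welder, punch, and router with total output 30.

30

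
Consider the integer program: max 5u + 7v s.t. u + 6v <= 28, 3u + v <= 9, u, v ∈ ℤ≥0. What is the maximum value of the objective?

33

(u,v)=(1,4) is feasible, giving 33.
(u,v)=(2,3) is feasible, giving 31.
(u,v)=(0,4) is feasible, giving 28.
Maximum is 33 at (u,v)=(1,4).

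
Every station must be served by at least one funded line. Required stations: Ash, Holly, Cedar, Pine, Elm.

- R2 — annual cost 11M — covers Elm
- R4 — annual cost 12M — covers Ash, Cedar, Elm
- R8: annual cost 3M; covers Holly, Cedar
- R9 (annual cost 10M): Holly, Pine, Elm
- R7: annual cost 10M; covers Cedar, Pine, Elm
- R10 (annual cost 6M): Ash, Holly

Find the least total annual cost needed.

Choose R7 and R10: together they cover Ash, Holly, Cedar, Pine, Elm — every station.
Total annual cost: 10 + 6 = 16.

16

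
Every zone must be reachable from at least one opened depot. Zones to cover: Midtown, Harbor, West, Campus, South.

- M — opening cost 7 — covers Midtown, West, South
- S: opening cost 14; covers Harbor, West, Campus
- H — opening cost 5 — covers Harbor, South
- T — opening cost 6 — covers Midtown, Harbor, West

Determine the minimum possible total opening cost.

21

Choose M and S: together they cover Midtown, Harbor, West, Campus, South — every zone.
Total opening cost: 7 + 14 = 21.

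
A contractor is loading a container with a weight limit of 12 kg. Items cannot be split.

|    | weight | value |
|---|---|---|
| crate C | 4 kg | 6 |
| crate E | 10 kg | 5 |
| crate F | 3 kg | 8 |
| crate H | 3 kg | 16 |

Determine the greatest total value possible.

Allowing fractional choices, the relaxed optimum would be about 31.0, but items are indivisible.
crate C + crate H: weight 4 + 3 = 7 ≤ 12, value 6 + 16 = 22.
crate F + crate H: weight 3 + 3 = 6 ≤ 12, value 8 + 16 = 24.
crate C + crate F + crate H: weight 4 + 3 + 3 = 10 ≤ 12, value 6 + 8 + 16 = 30.
Best is crate C, crate F, and crate H with total value 30.

30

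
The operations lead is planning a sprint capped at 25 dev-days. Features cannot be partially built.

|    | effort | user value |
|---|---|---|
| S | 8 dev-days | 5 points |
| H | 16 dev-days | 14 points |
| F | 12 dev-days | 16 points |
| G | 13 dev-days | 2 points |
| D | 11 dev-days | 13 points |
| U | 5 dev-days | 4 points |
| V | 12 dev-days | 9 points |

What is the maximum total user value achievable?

Take F and D: effort 12 + 11 = 23 ≤ 25, user value 16 + 13 = 29.
No other feasible combination does better.

29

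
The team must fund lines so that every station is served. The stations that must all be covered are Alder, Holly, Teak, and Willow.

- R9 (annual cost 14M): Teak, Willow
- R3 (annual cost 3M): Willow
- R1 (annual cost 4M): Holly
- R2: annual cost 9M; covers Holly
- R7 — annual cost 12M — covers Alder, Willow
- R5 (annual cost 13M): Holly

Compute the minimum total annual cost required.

This is an integer covering problem.
Choose R9, R1, and R7: together they cover Alder, Holly, Teak, Willow — every station.
Total annual cost: 14 + 4 + 12 = 30.

30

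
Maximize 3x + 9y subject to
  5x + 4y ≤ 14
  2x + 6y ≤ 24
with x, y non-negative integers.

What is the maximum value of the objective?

27

Relaxing integrality, the LP optimum is 31.50 at (x,y) = (0, 3.5), which is not an integer point.
(x,y)=(0,3): 5·0+4·3=12≤14, 2·0+6·3=18≤24, objective 27.
(x,y)=(1,2): 5·1+4·2=13≤14, 2·1+6·2=14≤24, objective 21.
The best lattice point is (0,3), giving 27.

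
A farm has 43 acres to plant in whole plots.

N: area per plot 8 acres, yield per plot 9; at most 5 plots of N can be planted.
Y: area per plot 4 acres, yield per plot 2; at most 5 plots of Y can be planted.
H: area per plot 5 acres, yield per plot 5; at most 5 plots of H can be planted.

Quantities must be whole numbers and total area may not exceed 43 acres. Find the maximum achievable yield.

This is a bounded integer knapsack.
Take 4×N and 2×H: area 42 ≤ 43, yield 4·9 + 2·5 = 46.
No other integer combination yields more.

46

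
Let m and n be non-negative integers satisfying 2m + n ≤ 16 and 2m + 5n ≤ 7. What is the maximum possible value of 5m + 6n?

15

(m,n)=(3,0): 2·3+1·0=6≤16, 2·3+5·0=6≤7, objective 15.
(m,n)=(2,0): 2·2+1·0=4≤16, 2·2+5·0=4≤7, objective 10.
The best lattice point is (3,0), giving 15.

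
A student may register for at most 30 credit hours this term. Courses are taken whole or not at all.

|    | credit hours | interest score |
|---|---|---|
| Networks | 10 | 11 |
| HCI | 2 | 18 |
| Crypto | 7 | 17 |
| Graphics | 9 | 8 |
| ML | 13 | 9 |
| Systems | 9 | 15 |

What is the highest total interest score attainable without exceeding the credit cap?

61

Treat it as a binary knapsack problem.
HCI + Crypto + Graphics + Systems: credit hours 2 + 7 + 9 + 9 = 27 ≤ 30, interest score 18 + 17 + 8 + 15 = 58.
Networks + HCI + Crypto + Systems: credit hours 10 + 2 + 7 + 9 = 28 ≤ 30, interest score 11 + 18 + 17 + 15 = 61.
Best is Networks, HCI, Crypto, and Systems with total interest score 61.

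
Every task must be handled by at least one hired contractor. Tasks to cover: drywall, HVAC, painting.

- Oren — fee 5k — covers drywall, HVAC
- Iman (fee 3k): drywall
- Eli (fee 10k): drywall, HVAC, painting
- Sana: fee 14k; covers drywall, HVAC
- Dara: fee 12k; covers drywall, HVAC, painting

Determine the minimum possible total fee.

10

The greedy cost-per-new-task heuristic would pick Oren and Eli for 15, but a cheaper cover exists.
Eli alone covers drywall, HVAC, painting — every task.
Total fee: 10.
No cover costs less than 10.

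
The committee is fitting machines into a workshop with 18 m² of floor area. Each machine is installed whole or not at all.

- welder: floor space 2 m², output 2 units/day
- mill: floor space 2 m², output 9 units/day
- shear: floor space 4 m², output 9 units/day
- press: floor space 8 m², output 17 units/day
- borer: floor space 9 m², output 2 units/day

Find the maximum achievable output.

This is an integer program with binary decision variables.
Take welder, mill, shear, and press: floor space 2 + 2 + 4 + 8 = 16 ≤ 18, output 2 + 9 + 9 + 17 = 37.
No other feasible combination does better.

37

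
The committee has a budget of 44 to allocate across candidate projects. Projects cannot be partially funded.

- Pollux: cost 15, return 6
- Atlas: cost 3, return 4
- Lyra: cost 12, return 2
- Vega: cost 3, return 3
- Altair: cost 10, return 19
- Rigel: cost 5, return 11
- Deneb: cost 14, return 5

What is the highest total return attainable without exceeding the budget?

43

Allowing fractional choices, the relaxed optimum would be about 45.9, but projects are indivisible.
Pollux + Altair + Rigel + Deneb: cost 15 + 10 + 5 + 14 = 44 ≤ 44, return 6 + 19 + 11 + 5 = 41.
Atlas + Vega + Altair + Rigel + Deneb: cost 3 + 3 + 10 + 5 + 14 = 35 ≤ 44, return 4 + 3 + 19 + 11 + 5 = 42.
Pollux + Atlas + Vega + Altair + Rigel: cost 15 + 3 + 3 + 10 + 5 = 36 ≤ 44, return 6 + 4 + 3 + 19 + 11 = 43.
Best is Pollux, Atlas, Vega, Altair, and Rigel with total return 43.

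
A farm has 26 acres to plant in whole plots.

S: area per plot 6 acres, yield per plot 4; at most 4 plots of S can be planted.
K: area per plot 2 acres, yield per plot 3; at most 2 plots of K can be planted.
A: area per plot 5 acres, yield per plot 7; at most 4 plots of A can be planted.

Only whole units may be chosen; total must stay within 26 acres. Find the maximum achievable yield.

Take 2×K and 4×A: area 24 ≤ 26, yield 2·3 + 4·7 = 34.
K has the best ratio (3/2) and is taken to its limit of 2; remaining capacity is filled optimally with the others.

34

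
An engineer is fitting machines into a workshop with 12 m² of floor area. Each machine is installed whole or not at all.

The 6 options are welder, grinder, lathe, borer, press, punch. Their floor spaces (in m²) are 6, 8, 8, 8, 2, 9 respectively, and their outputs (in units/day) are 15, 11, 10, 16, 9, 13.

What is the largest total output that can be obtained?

25

Allowing fractional choices, the relaxed optimum would be about 32.0, but machines are indivisible.
welder + press: floor space 6 + 2 = 8 ≤ 12, output 15 + 9 = 24.
borer + press: floor space 8 + 2 = 10 ≤ 12, output 16 + 9 = 25.
Best is borer and press with total output 25.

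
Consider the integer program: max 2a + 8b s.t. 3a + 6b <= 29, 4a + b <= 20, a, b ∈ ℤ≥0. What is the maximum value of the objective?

(a,b)=(1,4): 3·1+6·4=27≤29, 4·1+1·4=8≤20, objective 34.
(a,b)=(0,4): 3·0+6·4=24≤29, 4·0+1·4=4≤20, objective 32.
Maximum is 34 at (a,b)=(1,4).

34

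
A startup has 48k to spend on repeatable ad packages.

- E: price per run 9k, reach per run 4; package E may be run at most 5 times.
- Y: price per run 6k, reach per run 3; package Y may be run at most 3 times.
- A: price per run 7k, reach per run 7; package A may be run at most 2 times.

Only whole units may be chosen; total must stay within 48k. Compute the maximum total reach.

Take 3×E, 1×Y, and 2×A: price 47 ≤ 48, reach 3·4 + 1·3 + 2·7 = 29.
A has the best ratio (7/7) and is taken to its limit of 2; remaining capacity is filled optimally with the others.

29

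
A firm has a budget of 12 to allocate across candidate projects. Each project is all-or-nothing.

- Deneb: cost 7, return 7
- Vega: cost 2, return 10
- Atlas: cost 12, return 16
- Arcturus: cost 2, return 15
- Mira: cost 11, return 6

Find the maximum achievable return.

Allowing fractional choices, the relaxed optimum would be about 35.7, but projects are indivisible.
Deneb + Vega + Arcturus: cost 7 + 2 + 2 = 11 ≤ 12, return 7 + 10 + 15 = 32.
Vega + Arcturus: cost 2 + 2 = 4 ≤ 12, return 10 + 15 = 25.
Best is Deneb, Vega, and Arcturus with total return 32.

32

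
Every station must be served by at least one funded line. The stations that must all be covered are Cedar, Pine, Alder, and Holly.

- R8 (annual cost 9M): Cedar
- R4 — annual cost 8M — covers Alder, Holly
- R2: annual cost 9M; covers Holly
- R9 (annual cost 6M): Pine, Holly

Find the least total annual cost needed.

23

Choose R8, R4, and R9: together they cover Cedar, Pine, Alder, Holly — every station.
Total annual cost: 9 + 8 + 6 = 23.
No cover costs less than 23.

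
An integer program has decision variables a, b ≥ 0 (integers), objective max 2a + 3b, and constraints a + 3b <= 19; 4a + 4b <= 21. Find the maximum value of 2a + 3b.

15

Relaxing integrality, the LP optimum is 15.75 at (a,b) = (0, 5.25), which is not an integer point.
(a,b)=(0,5): 1·0+3·5=15≤19, 4·0+4·5=20≤21, objective 15.
(a,b)=(1,4): 1·1+3·4=13≤19, 4·1+4·4=20≤21, objective 14.
(a,b)=(0,4): 1·0+3·4=12≤19, 4·0+4·4=16≤21, objective 12.
No feasible integer point exceeds 15.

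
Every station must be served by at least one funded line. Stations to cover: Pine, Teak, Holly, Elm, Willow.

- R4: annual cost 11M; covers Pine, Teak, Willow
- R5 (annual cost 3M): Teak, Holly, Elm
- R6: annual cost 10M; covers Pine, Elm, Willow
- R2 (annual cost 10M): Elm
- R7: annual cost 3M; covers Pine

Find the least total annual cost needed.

13

This is a weighted set-cover instance.
The greedy cost-per-new-station heuristic would pick R5, R7, and R6 for 16, but a cheaper cover exists.
Choose R5 and R6: together they cover Pine, Teak, Holly, Elm, Willow — every station.
Total annual cost: 3 + 10 = 13.
No cover costs less than 13.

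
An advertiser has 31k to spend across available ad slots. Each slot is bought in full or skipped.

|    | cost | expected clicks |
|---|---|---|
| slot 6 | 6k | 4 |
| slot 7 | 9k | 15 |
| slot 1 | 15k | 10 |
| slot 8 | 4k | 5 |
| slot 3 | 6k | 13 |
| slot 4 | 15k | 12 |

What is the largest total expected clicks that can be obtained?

40

Take slot 7, slot 3, and slot 4: cost 9 + 6 + 15 = 30 ≤ 31, expected clicks 15 + 13 + 12 = 40.
No other feasible combination does better.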